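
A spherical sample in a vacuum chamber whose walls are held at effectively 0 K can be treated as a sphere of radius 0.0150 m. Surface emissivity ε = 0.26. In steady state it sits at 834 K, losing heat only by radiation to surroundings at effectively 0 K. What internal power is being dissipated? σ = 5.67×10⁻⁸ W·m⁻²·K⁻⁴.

P ≈ 20.2 W

Steady state: P = εσA T⁴.
A = 4πr² = 0.002827 m²; T⁴ = (834)⁴ = 4.838×10¹¹ K⁴.
P = 0.26 × 5.67×10⁻⁸ × 0.002827 × 4.838×10¹¹.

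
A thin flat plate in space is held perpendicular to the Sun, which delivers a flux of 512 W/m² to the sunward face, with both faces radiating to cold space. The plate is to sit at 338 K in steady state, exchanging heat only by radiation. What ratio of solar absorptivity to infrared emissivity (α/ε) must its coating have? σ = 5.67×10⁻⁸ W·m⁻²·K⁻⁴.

Balance: αS·A = εσ·2A·T⁴ ⇒ α/ε = 2σT⁴/S.
α/ε = 2·5.67×10⁻⁸·(338)⁴/512 = 2·5.67×10⁻⁸·1.305×10¹⁰/512.

α/ε ≈ 2.89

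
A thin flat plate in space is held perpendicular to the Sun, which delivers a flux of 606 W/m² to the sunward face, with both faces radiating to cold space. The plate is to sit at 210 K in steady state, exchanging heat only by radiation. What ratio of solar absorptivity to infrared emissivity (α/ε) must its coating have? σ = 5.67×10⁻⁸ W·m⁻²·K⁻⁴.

Balance: αS·A = εσ·2A·T⁴ ⇒ α/ε = 2σT⁴/S.
α/ε = 2·5.67×10⁻⁸·(210)⁴/606 = 2·5.67×10⁻⁸·1.945×10⁹/606.

α/ε ≈ 0.364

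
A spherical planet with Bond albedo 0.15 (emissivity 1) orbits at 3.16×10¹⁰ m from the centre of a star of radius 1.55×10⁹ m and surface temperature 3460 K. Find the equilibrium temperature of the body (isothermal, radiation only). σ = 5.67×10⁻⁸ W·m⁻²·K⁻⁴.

T ≈ 520 K

The star's surface emits σT_*⁴; at distance d the flux is S = σT_*⁴(R_*/d)².
S = 5.67×10⁻⁸·(3460)⁴·(1.55×10⁹/3.16×10¹⁰)² = 19550 W/m².
For an isothermal sphere T⁴ = (1−a)S/(4σ) = 7.327×10¹⁰ K⁴.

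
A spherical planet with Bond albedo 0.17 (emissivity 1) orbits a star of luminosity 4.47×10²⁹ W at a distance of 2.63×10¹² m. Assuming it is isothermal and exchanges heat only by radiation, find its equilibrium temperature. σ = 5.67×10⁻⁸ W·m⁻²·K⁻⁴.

T ≈ 370 K

First find the stellar flux at distance d: S = L/(4πd²) = 4.47×10²⁹/(4π·(2.63×10¹²)²) = 5143 W/m².
For an isothermal sphere, absorbed (1−a)S·πr² = emitted σ·4πr²·T⁴, so T⁴ = (1−a)S/(4σ).
T⁴ = 0.830·5143/(4·5.67×10⁻⁸) = 1.882×10¹⁰ K⁴.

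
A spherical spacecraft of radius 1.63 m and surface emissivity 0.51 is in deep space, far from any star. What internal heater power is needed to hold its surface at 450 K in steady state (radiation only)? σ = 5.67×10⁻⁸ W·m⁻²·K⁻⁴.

P ≈ 39600 W

P = εσ·4πr²·T⁴.
4πr² = 33.39 m²; T⁴ = 4.101×10¹⁰ K⁴.
P = 0.51·5.67×10⁻⁸·33.39·4.101×10¹⁰.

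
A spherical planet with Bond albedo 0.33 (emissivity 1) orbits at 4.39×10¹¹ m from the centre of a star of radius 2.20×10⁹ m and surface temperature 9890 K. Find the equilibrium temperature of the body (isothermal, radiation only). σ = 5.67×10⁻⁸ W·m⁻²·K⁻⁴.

The star's surface emits σT_*⁴; at distance d the flux is S = σT_*⁴(R_*/d)².
S = 5.67×10⁻⁸·(9890)⁴·(2.20×10⁹/4.39×10¹¹)² = 13620 W/m².
For an isothermal sphere T⁴ = (1−a)S/(4σ) = 4.025×10¹⁰ K⁴.

T ≈ 448 K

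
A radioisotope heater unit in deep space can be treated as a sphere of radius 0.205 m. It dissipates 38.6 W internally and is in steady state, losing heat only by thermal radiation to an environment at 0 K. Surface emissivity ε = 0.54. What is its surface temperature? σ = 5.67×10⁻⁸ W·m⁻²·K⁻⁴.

T ≈ 221 K

Steady state: internal power = radiated power, P = εσA T⁴.
Radiating area A = 4πr² = 0.5281 m².
T⁴ = P/(εσA) = 38.6/(0.54·5.67×10⁻⁸·0.5281) = 2.387×10⁹ K⁴.
T = (2.387×10⁹)^(1/4).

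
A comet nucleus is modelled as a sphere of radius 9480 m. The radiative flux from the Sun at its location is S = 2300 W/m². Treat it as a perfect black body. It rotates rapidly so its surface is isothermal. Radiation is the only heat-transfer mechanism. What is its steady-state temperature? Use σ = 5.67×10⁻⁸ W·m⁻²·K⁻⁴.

At equilibrium, absorbed power = emitted power.
Absorbing cross-section = πr² = 2.823×10⁸ m²; emitting surface = 4πr² = 1.129×10⁹ m² (ratio 4).
S·A_cross = εσ·A_surf·T⁴  ⇒  T⁴ = S/(4σ).
T⁴ = 1.00·2300/(4·5.67×10⁻⁸) = 1.014×10¹⁰ K⁴.
T = (1.014×10¹⁰)^(1/4).

T ≈ 317 K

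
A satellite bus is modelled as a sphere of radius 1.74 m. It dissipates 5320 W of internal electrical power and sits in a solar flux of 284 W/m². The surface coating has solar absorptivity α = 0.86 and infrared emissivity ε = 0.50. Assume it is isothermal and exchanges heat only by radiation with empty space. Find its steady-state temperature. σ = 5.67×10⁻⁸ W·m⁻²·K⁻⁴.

At steady state, absorbed solar power + internal power = radiated power.
Absorbed: α·S·A_cross = 0.86·284·9.511 = 2323 W (cross-section πr²).
Total input = 2323 + 5320 = 7643 W.
Radiated: εσ·A_surf·T⁴ with A_surf = 4πr² = 38.05 m².
T⁴ = 7643/(0.50·5.67×10⁻⁸·38.05) = 7.086×10⁹ K⁴.

T ≈ 290 K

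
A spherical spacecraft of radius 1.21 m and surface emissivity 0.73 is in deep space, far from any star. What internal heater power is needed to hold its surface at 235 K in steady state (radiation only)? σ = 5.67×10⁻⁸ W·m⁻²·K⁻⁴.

P ≈ 2320 W

P = εσ·4πr²·T⁴.
4πr² = 18.40 m²; T⁴ = 3.050×10⁹ K⁴.
P = 0.73·5.67×10⁻⁸·18.40·3.050×10⁹.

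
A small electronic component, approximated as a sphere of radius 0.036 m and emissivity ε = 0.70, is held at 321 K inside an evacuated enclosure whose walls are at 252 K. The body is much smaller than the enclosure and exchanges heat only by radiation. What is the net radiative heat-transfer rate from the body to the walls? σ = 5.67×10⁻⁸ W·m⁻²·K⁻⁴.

P_net ≈ 4.26 W

For a small grey body in a large enclosure: P_net = εσA(T_body⁴ − T_wall⁴).
A = 4πr² = 0.01629 m²; T_body⁴ − T_wall⁴ = 1.062×10¹⁰ − 4.033×10⁹ = 6.585×10⁹ K⁴.
|P_net| = 0.70·5.67×10⁻⁸·0.01629·6.585×10⁹.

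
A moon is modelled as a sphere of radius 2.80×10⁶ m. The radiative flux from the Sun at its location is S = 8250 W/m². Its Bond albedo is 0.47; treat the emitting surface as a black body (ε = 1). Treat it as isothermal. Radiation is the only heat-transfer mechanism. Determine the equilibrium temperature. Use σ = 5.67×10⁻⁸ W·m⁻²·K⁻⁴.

At equilibrium, absorbed power = emitted power.
Absorbing cross-section = πr² = 2.463×10¹³ m²; emitting surface = 4πr² = 9.852×10¹³ m² (ratio 4).
(1−a)S·A_cross = εσ·A_surf·T⁴  ⇒  T⁴ = (1−a)S/(4σ).
T⁴ = 0.530·8250/(4·5.67×10⁻⁸) = 1.928×10¹⁰ K⁴.
T = (1.928×10¹⁰)^(1/4).

T ≈ 373 K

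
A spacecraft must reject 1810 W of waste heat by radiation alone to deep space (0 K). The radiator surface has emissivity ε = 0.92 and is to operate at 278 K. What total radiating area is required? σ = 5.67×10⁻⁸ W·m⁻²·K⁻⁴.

P = εσA T⁴ ⇒ A = P/(εσT⁴).
T⁴ = 5.973×10⁹ K⁴.
A = 1810/(0.92 × 5.67×10⁻⁸ × 5.973×10⁹).

A ≈ 5.81 m²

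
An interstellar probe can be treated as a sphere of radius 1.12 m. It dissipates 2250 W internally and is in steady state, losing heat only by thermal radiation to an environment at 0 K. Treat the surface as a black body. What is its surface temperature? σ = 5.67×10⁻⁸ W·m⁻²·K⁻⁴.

Steady state: internal power = radiated power, P = εσA T⁴.
Radiating area A = 4πr² = 15.76 m².
T⁴ = P/(εσA) = 2250/(1.0·5.67×10⁻⁸·15.76) = 2.517×10⁹ K⁴.
T = (2.517×10⁹)^(1/4).

T ≈ 224 K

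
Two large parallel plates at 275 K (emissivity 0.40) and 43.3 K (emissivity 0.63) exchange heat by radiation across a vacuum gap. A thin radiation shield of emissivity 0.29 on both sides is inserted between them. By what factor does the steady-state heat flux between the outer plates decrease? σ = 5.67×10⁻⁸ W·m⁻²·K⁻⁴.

factor ≈ 2.91

Without shield: q₀ = σΔ(T⁴)/(1/ε₁+1/ε₂−1) with denominator 3.087.
With shield the two gaps are in series; the resistances add: (1/ε₁+1/ε_s−1)+(1/ε_s+1/ε₂−1) = 4.948+4.036 = 8.984.
Heat-flux ratio q₀/q = 8.984/3.087.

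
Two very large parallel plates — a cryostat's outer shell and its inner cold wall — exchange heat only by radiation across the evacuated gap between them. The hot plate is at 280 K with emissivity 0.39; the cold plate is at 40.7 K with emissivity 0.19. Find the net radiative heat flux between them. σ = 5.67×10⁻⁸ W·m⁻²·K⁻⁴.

For two infinite grey parallel plates, q = σ(T₁⁴ − T₂⁴)/(1/ε₁ + 1/ε₂ − 1).
T₁⁴ − T₂⁴ = 6.147×10⁹ − 2.744×10⁶ = 6.144×10⁹ K⁴.
1/ε₁ + 1/ε₂ − 1 = 2.564 + 5.263 − 1 = 6.827.
q = 5.67×10⁻⁸ × 6.144×10⁹ / 6.827.

q ≈ 51.0 W/m²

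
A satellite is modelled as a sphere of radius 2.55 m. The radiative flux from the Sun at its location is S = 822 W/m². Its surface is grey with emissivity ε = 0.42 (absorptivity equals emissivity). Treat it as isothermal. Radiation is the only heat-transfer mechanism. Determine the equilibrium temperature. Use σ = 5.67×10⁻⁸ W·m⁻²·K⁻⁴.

At equilibrium, absorbed power = emitted power.
Absorbing cross-section = πr² = 20.43 m²; emitting surface = 4πr² = 81.71 m² (ratio 4).
εS·A_cross = εσ·A_surf·T⁴  ⇒  T⁴ = S/(4σ)   (ε cancels).
T⁴ = 822/(4·5.67×10⁻⁸) = 3.624×10⁹ K⁴.
T = (3.624×10⁹)^(1/4).

T ≈ 245 K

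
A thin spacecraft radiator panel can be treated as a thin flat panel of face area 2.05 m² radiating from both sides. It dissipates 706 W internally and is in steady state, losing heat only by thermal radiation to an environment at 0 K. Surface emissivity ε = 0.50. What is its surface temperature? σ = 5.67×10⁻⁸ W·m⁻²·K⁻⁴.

T ≈ 279 K

Steady state: internal power = radiated power, P = εσA T⁴.
Radiating area A = 2·2.05 = 4.100 m².
T⁴ = P/(εσA) = 706/(0.50·5.67×10⁻⁸·4.100) = 6.074×10⁹ K⁴.
T = (6.074×10⁹)^(1/4).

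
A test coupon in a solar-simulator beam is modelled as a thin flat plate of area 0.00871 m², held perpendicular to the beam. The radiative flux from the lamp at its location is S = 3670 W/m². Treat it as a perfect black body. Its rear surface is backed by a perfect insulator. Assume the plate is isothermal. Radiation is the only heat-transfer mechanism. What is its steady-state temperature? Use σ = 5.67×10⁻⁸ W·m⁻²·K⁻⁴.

At equilibrium, absorbed power = emitted power.
Absorbing cross-section = A = 0.008710 m²; emitting surface = A = 0.008710 m² (ratio 1).
S·A_cross = εσ·A_surf·T⁴  ⇒  T⁴ = S/(1σ).
T⁴ = 1.00·3670/(1·5.67×10⁻⁸) = 6.473×10¹⁰ K⁴.
T = (6.473×10¹⁰)^(1/4).

T ≈ 504 K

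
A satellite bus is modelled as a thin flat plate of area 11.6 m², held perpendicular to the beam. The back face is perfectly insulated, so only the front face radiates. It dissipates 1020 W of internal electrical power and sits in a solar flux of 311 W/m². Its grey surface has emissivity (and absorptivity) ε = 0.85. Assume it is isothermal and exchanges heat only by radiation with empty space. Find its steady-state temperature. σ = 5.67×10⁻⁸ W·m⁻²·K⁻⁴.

At steady state, absorbed solar power + internal power = radiated power.
Absorbed: α·S·A_cross = 0.85·311·11.60 = 3066 W (cross-section A).
Total input = 3066 + 1020 = 4086 W.
Radiated: εσ·A_surf·T⁴ with A_surf = A = 11.60 m².
T⁴ = 4086/(0.85·5.67×10⁻⁸·11.60) = 7.309×10⁹ K⁴.

T ≈ 292 K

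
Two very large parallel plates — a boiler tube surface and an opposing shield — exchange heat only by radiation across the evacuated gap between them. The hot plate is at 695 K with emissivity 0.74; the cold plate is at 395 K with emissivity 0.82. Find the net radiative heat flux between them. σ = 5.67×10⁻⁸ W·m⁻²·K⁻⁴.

q ≈ 7540 W/m²

For two infinite grey parallel plates, q = σ(T₁⁴ − T₂⁴)/(1/ε₁ + 1/ε₂ − 1).
T₁⁴ − T₂⁴ = 2.333×10¹¹ − 2.434×10¹⁰ = 2.090×10¹¹ K⁴.
1/ε₁ + 1/ε₂ − 1 = 1.351 + 1.220 − 1 = 1.571.
q = 5.67×10⁻⁸ × 2.090×10¹¹ / 1.571.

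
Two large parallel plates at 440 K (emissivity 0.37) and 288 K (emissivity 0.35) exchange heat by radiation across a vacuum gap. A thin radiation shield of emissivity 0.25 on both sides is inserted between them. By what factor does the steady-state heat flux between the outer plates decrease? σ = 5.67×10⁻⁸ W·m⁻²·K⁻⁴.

Without shield: q₀ = σΔ(T⁴)/(1/ε₁+1/ε₂−1) with denominator 4.560.
With shield the two gaps are in series; the resistances add: (1/ε₁+1/ε_s−1)+(1/ε_s+1/ε₂−1) = 5.703+5.857 = 11.56.
Heat-flux ratio q₀/q = 11.56/4.560.

factor ≈ 2.54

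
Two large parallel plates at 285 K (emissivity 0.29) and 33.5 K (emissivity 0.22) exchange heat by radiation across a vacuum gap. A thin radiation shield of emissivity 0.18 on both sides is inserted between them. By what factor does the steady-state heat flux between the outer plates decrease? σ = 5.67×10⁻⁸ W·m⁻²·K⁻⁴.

Without shield: q₀ = σΔ(T⁴)/(1/ε₁+1/ε₂−1) with denominator 6.994.
With shield the two gaps are in series; the resistances add: (1/ε₁+1/ε_s−1)+(1/ε_s+1/ε₂−1) = 8.004+9.101 = 17.10.
Heat-flux ratio q₀/q = 17.10/6.994.

factor ≈ 2.45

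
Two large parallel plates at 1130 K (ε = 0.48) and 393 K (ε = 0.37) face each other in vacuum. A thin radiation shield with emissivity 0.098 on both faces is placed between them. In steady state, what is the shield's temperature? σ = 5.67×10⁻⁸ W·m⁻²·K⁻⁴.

T_s ≈ 960 K

In steady state the net flux on the hot side equals that on the cold side.
σ(T₁⁴−T_s⁴)/D₁ = σ(T_s⁴−T₂⁴)/D₂, with D₁ = 1/ε₁+1/ε_s−1 = 11.29, D₂ = 1/ε_s+1/ε₂−1 = 11.91.
Solve for T_s⁴: T_s⁴ = (D₂·T₁⁴ + D₁·T₂⁴)/(D₁+D₂) = 8.486×10¹¹ K⁴.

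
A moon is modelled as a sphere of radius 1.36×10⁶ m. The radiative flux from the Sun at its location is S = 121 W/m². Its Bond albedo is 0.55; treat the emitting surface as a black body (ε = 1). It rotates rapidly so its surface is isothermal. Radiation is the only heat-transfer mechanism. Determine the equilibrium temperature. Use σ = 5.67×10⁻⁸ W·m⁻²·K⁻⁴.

T ≈ 124 K

At equilibrium, absorbed power = emitted power.
Absorbing cross-section = πr² = 5.811×10¹² m²; emitting surface = 4πr² = 2.324×10¹³ m² (ratio 4).
(1−a)S·A_cross = εσ·A_surf·T⁴  ⇒  T⁴ = (1−a)S/(4σ).
T⁴ = 0.450·121/(4·5.67×10⁻⁸) = 2.401×10⁸ K⁴.
T = (2.401×10⁸)^(1/4).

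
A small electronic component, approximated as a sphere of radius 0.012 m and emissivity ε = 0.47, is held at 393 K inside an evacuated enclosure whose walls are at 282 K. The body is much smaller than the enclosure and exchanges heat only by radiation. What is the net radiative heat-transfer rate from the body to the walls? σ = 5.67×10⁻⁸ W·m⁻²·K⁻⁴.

P_net ≈ 0.845 W

For a small grey body in a large enclosure: P_net = εσA(T_body⁴ − T_wall⁴).
A = 4πr² = 0.001810 m²; T_body⁴ − T_wall⁴ = 2.385×10¹⁰ − 6.324×10⁹ = 1.753×10¹⁰ K⁴.
|P_net| = 0.47·5.67×10⁻⁸·0.001810·1.753×10¹⁰.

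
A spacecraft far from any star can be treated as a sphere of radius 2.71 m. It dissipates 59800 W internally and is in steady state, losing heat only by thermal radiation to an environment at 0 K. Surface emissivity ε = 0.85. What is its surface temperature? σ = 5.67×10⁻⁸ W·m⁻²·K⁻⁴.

Steady state: internal power = radiated power, P = εσA T⁴.
Radiating area A = 4πr² = 92.29 m².
T⁴ = P/(εσA) = 59800/(0.85·5.67×10⁻⁸·92.29) = 1.344×10¹⁰ K⁴.
T = (1.344×10¹⁰)^(1/4).

T ≈ 341 K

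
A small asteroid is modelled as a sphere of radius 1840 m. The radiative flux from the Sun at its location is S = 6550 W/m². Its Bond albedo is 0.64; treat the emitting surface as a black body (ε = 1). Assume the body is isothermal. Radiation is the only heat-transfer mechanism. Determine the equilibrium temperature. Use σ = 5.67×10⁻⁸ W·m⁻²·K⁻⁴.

At equilibrium, absorbed power = emitted power.
Absorbing cross-section = πr² = 1.064×10⁷ m²; emitting surface = 4πr² = 4.254×10⁷ m² (ratio 4).
(1−a)S·A_cross = εσ·A_surf·T⁴  ⇒  T⁴ = (1−a)S/(4σ).
T⁴ = 0.360·6550/(4·5.67×10⁻⁸) = 1.040×10¹⁰ K⁴.
T = (1.040×10¹⁰)^(1/4).

T ≈ 319 K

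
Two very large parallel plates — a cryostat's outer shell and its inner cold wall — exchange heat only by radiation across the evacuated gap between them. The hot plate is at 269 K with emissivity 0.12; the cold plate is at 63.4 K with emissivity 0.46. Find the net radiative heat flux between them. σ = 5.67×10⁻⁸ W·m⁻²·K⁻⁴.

q ≈ 31.1 W/m²

For two infinite grey parallel plates, q = σ(T₁⁴ − T₂⁴)/(1/ε₁ + 1/ε₂ − 1).
T₁⁴ − T₂⁴ = 5.236×10⁹ − 1.616×10⁷ = 5.220×10⁹ K⁴.
1/ε₁ + 1/ε₂ − 1 = 8.333 + 2.174 − 1 = 9.507.
q = 5.67×10⁻⁸ × 5.220×10⁹ / 9.507.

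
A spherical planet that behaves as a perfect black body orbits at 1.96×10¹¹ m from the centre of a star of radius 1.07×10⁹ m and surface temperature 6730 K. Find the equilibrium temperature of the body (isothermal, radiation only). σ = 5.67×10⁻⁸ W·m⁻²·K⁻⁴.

T ≈ 352 K

The star's surface emits σT_*⁴; at distance d the flux is S = σT_*⁴(R_*/d)².
S = 5.67×10⁻⁸·(6730)⁴·(1.07×10⁹/1.96×10¹¹)² = 3467 W/m².
For an isothermal sphere T⁴ = (1−a)S/(4σ) = 1.528×10¹⁰ K⁴.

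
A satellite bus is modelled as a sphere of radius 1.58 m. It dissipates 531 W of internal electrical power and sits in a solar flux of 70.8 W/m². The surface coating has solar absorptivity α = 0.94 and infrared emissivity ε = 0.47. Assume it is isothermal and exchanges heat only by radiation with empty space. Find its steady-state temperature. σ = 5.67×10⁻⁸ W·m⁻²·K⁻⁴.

T ≈ 188 K

At steady state, absorbed solar power + internal power = radiated power.
Absorbed: α·S·A_cross = 0.94·70.8·7.843 = 521.9 W (cross-section πr²).
Total input = 521.9 + 531 = 1053 W.
Radiated: εσ·A_surf·T⁴ with A_surf = 4πr² = 31.37 m².
T⁴ = 1053/(0.47·5.67×10⁻⁸·31.37) = 1.260×10⁹ K⁴.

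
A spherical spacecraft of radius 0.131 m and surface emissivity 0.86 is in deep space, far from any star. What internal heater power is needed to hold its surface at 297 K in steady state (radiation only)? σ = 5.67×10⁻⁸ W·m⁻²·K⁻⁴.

P ≈ 81.8 W

P = εσ·4πr²·T⁴.
4πr² = 0.2157 m²; T⁴ = 7.781×10⁹ K⁴.
P = 0.86·5.67×10⁻⁸·0.2157·7.781×10⁹.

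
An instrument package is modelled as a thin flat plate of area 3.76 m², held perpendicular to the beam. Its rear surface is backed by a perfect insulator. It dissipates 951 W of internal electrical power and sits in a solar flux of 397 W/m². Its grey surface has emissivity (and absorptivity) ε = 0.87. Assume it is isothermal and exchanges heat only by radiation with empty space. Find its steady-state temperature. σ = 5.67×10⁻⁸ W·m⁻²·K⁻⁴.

At steady state, absorbed solar power + internal power = radiated power.
Absorbed: α·S·A_cross = 0.87·397·3.760 = 1299 W (cross-section A).
Total input = 1299 + 951 = 2250 W.
Radiated: εσ·A_surf·T⁴ with A_surf = A = 3.760 m².
T⁴ = 2250/(0.87·5.67×10⁻⁸·3.760) = 1.213×10¹⁰ K⁴.

T ≈ 332 K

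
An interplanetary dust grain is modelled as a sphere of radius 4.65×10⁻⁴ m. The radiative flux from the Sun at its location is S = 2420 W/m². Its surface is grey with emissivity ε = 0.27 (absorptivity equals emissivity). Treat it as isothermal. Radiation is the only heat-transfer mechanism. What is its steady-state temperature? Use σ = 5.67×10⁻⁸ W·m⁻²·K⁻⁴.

T ≈ 321 K

At equilibrium, absorbed power = emitted power.
Absorbing cross-section = πr² = 6.793×10⁻⁷ m²; emitting surface = 4πr² = 2.717×10⁻⁶ m² (ratio 4).
εS·A_cross = εσ·A_surf·T⁴  ⇒  T⁴ = S/(4σ)   (ε cancels).
T⁴ = 2420/(4·5.67×10⁻⁸) = 1.067×10¹⁰ K⁴.
T = (1.067×10¹⁰)^(1/4).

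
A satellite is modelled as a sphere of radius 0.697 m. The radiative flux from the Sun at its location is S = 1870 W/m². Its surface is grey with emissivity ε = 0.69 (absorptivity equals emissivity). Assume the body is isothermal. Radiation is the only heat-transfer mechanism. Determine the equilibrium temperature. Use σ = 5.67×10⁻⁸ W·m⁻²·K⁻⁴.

At equilibrium, absorbed power = emitted power.
Absorbing cross-section = πr² = 1.526 m²; emitting surface = 4πr² = 6.105 m² (ratio 4).
εS·A_cross = εσ·A_surf·T⁴  ⇒  T⁴ = S/(4σ)   (ε cancels).
T⁴ = 1870/(4·5.67×10⁻⁸) = 8.245×10⁹ K⁴.
T = (8.245×10⁹)^(1/4).

T ≈ 301 K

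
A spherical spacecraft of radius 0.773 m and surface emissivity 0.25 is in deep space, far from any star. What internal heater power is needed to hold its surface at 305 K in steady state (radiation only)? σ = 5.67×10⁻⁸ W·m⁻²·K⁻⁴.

P ≈ 921 W

P = εσ·4πr²·T⁴.
4πr² = 7.509 m²; T⁴ = 8.654×10⁹ K⁴.
P = 0.25·5.67×10⁻⁸·7.509·8.654×10⁹.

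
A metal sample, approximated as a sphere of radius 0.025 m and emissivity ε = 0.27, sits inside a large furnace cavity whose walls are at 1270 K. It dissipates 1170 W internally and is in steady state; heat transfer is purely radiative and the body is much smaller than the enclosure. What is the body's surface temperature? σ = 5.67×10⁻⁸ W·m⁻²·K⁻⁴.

T ≈ 1870 K

For a small grey body in a large enclosure, net radiated power = εσA(T⁴ − T_w⁴).
Steady state: P = εσA(T⁴ − T_w⁴) with A = 4πr² = 0.007854 m².
T⁴ = P/(εσA) + T_w⁴ = 1170/(0.27·5.67×10⁻⁸·0.007854) + (1270)⁴
    = 9.731×10¹² + 2.601×10¹² = 1.233×10¹³ K⁴.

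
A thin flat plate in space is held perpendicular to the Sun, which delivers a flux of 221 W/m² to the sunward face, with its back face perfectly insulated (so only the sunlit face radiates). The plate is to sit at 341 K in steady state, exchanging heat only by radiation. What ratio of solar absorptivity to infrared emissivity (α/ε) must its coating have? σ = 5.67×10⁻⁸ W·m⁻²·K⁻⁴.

Balance: αS·A = εσ·1A·T⁴ ⇒ α/ε = σT⁴/S.
α/ε = 5.67×10⁻⁸·(341)⁴/221 = 5.67×10⁻⁸·1.352×10¹⁰/221.

α/ε ≈ 3.47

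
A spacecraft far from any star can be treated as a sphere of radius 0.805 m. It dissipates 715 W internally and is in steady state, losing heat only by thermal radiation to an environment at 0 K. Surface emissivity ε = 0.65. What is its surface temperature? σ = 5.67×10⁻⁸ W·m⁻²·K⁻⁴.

T ≈ 221 K

Steady state: internal power = radiated power, P = εσA T⁴.
Radiating area A = 4πr² = 8.143 m².
T⁴ = P/(εσA) = 715/(0.65·5.67×10⁻⁸·8.143) = 2.382×10⁹ K⁴.
T = (2.382×10⁹)^(1/4).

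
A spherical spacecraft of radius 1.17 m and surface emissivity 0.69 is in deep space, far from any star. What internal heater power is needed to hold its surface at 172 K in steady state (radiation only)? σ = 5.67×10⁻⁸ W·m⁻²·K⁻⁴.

P ≈ 589 W

P = εσ·4πr²·T⁴.
4πr² = 17.20 m²; T⁴ = 8.752×10⁸ K⁴.
P = 0.69·5.67×10⁻⁸·17.20·8.752×10⁸.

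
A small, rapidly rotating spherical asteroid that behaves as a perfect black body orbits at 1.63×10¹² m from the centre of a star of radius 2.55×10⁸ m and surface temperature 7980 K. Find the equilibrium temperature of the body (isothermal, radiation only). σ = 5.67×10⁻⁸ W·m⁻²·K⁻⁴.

T ≈ 70.6 K

The star's surface emits σT_*⁴; at distance d the flux is S = σT_*⁴(R_*/d)².
S = 5.67×10⁻⁸·(7980)⁴·(2.55×10⁸/1.63×10¹²)² = 5.627 W/m².
For an isothermal sphere T⁴ = (1−a)S/(4σ) = 2.481×10⁷ K⁴.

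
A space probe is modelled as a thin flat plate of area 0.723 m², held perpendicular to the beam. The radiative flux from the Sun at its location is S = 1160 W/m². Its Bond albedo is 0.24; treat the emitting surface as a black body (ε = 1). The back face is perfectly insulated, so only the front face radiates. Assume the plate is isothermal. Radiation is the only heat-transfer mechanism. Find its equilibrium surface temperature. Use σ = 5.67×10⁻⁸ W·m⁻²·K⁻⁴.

T ≈ 353 K

At equilibrium, absorbed power = emitted power.
Absorbing cross-section = A = 0.7230 m²; emitting surface = A = 0.7230 m² (ratio 1).
(1−a)S·A_cross = εσ·A_surf·T⁴  ⇒  T⁴ = (1−a)S/(1σ).
T⁴ = 0.760·1160/(1·5.67×10⁻⁸) = 1.555×10¹⁰ K⁴.
T = (1.555×10¹⁰)^(1/4).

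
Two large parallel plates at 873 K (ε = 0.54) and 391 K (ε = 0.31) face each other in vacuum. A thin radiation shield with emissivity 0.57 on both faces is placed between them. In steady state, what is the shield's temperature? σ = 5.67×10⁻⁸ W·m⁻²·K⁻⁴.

In steady state the net flux on the hot side equals that on the cold side.
σ(T₁⁴−T_s⁴)/D₁ = σ(T_s⁴−T₂⁴)/D₂, with D₁ = 1/ε₁+1/ε_s−1 = 2.606, D₂ = 1/ε_s+1/ε₂−1 = 3.980.
Solve for T_s⁴: T_s⁴ = (D₂·T₁⁴ + D₁·T₂⁴)/(D₁+D₂) = 3.603×10¹¹ K⁴.

T_s ≈ 775 K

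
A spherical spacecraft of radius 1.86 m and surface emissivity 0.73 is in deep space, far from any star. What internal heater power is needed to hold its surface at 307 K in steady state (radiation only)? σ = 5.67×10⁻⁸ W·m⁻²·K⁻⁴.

P = εσ·4πr²·T⁴.
4πr² = 43.47 m²; T⁴ = 8.883×10⁹ K⁴.
P = 0.73·5.67×10⁻⁸·43.47·8.883×10⁹.

P ≈ 16000 W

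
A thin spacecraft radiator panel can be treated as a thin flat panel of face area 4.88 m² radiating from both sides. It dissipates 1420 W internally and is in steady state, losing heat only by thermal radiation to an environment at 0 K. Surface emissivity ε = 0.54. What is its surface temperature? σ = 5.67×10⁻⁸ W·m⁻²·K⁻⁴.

Steady state: internal power = radiated power, P = εσA T⁴.
Radiating area A = 2·4.88 = 9.760 m².
T⁴ = P/(εσA) = 1420/(0.54·5.67×10⁻⁸·9.760) = 4.752×10⁹ K⁴.
T = (4.752×10⁹)^(1/4).

T ≈ 263 K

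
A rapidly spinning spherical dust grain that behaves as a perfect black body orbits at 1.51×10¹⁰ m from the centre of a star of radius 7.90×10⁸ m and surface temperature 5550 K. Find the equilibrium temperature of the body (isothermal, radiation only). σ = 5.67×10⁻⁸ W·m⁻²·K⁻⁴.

The star's surface emits σT_*⁴; at distance d the flux is S = σT_*⁴(R_*/d)².
S = 5.67×10⁻⁸·(5550)⁴·(7.90×10⁸/1.51×10¹⁰)² = 1.472×10⁵ W/m².
For an isothermal sphere T⁴ = (1−a)S/(4σ) = 6.493×10¹¹ K⁴.

T ≈ 898 K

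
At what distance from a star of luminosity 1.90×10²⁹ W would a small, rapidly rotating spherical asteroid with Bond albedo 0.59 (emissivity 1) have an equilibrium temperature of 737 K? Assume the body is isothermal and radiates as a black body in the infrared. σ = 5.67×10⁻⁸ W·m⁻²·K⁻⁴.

For an isothermal black-emitting sphere, (1−a)S·πr² = σ·4πr²·T⁴ ⇒ S = 4σT⁴/(1−a).
S = 4·5.67×10⁻⁸·(737)⁴/0.410 = 1.632×10⁵ W/m².
Flux falls as S = L/(4πd²), so d = √(L/(4πS)) = √(1.90×10²⁹/(4π·1.632×10⁵)).

d ≈ 3.04×10¹¹ m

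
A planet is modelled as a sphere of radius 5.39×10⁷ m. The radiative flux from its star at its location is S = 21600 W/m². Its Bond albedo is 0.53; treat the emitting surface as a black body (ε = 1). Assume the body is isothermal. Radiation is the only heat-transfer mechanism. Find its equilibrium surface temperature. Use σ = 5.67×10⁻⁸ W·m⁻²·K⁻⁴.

T ≈ 460 K

At equilibrium, absorbed power = emitted power.
Absorbing cross-section = πr² = 9.127×10¹⁵ m²; emitting surface = 4πr² = 3.651×10¹⁶ m² (ratio 4).
(1−a)S·A_cross = εσ·A_surf·T⁴  ⇒  T⁴ = (1−a)S/(4σ).
T⁴ = 0.470·21600/(4·5.67×10⁻⁸) = 4.476×10¹⁰ K⁴.
T = (4.476×10¹⁰)^(1/4).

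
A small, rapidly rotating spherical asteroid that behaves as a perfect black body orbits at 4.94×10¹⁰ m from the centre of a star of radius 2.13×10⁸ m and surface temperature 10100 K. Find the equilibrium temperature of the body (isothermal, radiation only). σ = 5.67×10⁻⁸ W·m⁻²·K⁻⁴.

T ≈ 469 K

The star's surface emits σT_*⁴; at distance d the flux is S = σT_*⁴(R_*/d)².
S = 5.67×10⁻⁸·(10100)⁴·(2.13×10⁸/4.94×10¹⁰)² = 10970 W/m².
For an isothermal sphere T⁴ = (1−a)S/(4σ) = 4.836×10¹⁰ K⁴.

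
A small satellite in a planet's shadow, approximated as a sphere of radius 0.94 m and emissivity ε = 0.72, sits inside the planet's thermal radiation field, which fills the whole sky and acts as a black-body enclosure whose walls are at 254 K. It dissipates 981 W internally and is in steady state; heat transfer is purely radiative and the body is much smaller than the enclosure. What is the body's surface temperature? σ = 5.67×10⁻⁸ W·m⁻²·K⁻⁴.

T ≈ 282 K

For a small grey body in a large enclosure, net radiated power = εσA(T⁴ − T_w⁴).
Steady state: P = εσA(T⁴ − T_w⁴) with A = 4πr² = 11.10 m².
T⁴ = P/(εσA) + T_w⁴ = 981/(0.72·5.67×10⁻⁸·11.10) + (254)⁴
    = 2.164×10⁹ + 4.162×10⁹ = 6.326×10⁹ K⁴.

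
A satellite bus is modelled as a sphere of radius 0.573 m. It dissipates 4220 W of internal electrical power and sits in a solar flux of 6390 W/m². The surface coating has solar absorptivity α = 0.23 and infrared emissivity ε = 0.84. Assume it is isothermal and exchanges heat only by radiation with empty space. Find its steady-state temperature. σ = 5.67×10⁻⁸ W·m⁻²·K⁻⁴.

At steady state, absorbed solar power + internal power = radiated power.
Absorbed: α·S·A_cross = 0.23·6390·1.031 = 1516 W (cross-section πr²).
Total input = 1516 + 4220 = 5736 W.
Radiated: εσ·A_surf·T⁴ with A_surf = 4πr² = 4.126 m².
T⁴ = 5736/(0.84·5.67×10⁻⁸·4.126) = 2.919×10¹⁰ K⁴.

T ≈ 413 K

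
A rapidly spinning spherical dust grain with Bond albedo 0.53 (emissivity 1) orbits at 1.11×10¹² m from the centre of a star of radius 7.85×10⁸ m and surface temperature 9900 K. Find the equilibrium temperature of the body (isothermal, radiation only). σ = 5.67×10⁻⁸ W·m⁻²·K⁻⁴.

The star's surface emits σT_*⁴; at distance d the flux is S = σT_*⁴(R_*/d)².
S = 5.67×10⁻⁸·(9900)⁴·(7.85×10⁸/1.11×10¹²)² = 272.4 W/m².
For an isothermal sphere T⁴ = (1−a)S/(4σ) = 5.645×10⁸ K⁴.

T ≈ 154 K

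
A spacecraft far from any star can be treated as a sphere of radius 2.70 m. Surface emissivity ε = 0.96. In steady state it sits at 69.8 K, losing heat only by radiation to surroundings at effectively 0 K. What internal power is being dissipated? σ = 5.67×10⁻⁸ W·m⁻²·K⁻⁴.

P ≈ 118 W

Steady state: P = εσA T⁴.
A = 4πr² = 91.61 m²; T⁴ = (69.8)⁴ = 2.374×10⁷ K⁴.
P = 0.96 × 5.67×10⁻⁸ × 91.61 × 2.374×10⁷.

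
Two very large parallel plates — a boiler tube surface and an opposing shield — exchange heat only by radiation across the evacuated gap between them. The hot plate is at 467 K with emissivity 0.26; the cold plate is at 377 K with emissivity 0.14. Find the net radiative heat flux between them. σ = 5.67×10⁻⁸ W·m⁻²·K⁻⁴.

q ≈ 155 W/m²

For two infinite grey parallel plates, q = σ(T₁⁴ − T₂⁴)/(1/ε₁ + 1/ε₂ − 1).
T₁⁴ − T₂⁴ = 4.756×10¹⁰ − 2.020×10¹⁰ = 2.736×10¹⁰ K⁴.
1/ε₁ + 1/ε₂ − 1 = 3.846 + 7.143 − 1 = 9.989.
q = 5.67×10⁻⁸ × 2.736×10¹⁰ / 9.989.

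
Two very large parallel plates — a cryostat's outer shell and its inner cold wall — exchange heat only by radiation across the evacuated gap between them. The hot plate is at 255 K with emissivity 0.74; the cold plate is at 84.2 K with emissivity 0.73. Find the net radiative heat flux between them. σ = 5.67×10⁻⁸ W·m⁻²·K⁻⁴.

q ≈ 138 W/m²

For two infinite grey parallel plates, q = σ(T₁⁴ − T₂⁴)/(1/ε₁ + 1/ε₂ − 1).
T₁⁴ − T₂⁴ = 4.228×10⁹ − 5.026×10⁷ = 4.178×10⁹ K⁴.
1/ε₁ + 1/ε₂ − 1 = 1.351 + 1.370 − 1 = 1.721.
q = 5.67×10⁻⁸ × 4.178×10⁹ / 1.721.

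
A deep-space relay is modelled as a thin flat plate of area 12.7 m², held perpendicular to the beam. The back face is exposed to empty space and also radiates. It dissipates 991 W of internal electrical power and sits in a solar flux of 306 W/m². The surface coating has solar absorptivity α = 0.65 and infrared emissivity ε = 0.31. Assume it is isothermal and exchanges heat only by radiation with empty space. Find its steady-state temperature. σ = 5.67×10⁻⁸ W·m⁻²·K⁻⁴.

T ≈ 298 K

At steady state, absorbed solar power + internal power = radiated power.
Absorbed: α·S·A_cross = 0.65·306·12.70 = 2526 W (cross-section A).
Total input = 2526 + 991 = 3517 W.
Radiated: εσ·A_surf·T⁴ with A_surf = 2A = 25.40 m².
T⁴ = 3517/(0.31·5.67×10⁻⁸·25.40) = 7.878×10⁹ K⁴.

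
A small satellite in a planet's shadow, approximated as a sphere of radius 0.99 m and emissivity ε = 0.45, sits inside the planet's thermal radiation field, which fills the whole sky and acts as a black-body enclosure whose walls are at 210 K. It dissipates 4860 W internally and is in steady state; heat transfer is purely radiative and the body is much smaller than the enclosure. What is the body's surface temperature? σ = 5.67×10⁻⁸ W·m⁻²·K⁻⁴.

T ≈ 363 K

For a small grey body in a large enclosure, net radiated power = εσA(T⁴ − T_w⁴).
Steady state: P = εσA(T⁴ − T_w⁴) with A = 4πr² = 12.32 m².
T⁴ = P/(εσA) + T_w⁴ = 4860/(0.45·5.67×10⁻⁸·12.32) + (210)⁴
    = 1.547×10¹⁰ + 1.945×10⁹ = 1.741×10¹⁰ K⁴.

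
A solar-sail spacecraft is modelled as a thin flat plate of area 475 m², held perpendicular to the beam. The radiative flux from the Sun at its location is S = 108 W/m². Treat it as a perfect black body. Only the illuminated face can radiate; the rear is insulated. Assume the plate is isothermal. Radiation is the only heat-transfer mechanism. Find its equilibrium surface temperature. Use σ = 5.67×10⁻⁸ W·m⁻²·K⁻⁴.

T ≈ 209 K

At equilibrium, absorbed power = emitted power.
Absorbing cross-section = A = 475.0 m²; emitting surface = A = 475.0 m² (ratio 1).
S·A_cross = εσ·A_surf·T⁴  ⇒  T⁴ = S/(1σ).
T⁴ = 1.00·108/(1·5.67×10⁻⁸) = 1.905×10⁹ K⁴.
T = (1.905×10⁹)^(1/4).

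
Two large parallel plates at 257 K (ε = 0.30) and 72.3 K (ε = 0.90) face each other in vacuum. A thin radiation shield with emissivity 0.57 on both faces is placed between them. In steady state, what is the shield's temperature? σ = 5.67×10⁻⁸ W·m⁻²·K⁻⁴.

In steady state the net flux on the hot side equals that on the cold side.
σ(T₁⁴−T_s⁴)/D₁ = σ(T_s⁴−T₂⁴)/D₂, with D₁ = 1/ε₁+1/ε_s−1 = 4.088, D₂ = 1/ε_s+1/ε₂−1 = 1.865.
Solve for T_s⁴: T_s⁴ = (D₂·T₁⁴ + D₁·T₂⁴)/(D₁+D₂) = 1.386×10⁹ K⁴.

T_s ≈ 193 K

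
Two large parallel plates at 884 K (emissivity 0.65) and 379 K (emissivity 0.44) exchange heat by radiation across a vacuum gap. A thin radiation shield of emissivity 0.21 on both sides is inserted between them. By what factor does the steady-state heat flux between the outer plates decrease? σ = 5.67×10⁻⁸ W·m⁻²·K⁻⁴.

Without shield: q₀ = σΔ(T⁴)/(1/ε₁+1/ε₂−1) with denominator 2.811.
With shield the two gaps are in series; the resistances add: (1/ε₁+1/ε_s−1)+(1/ε_s+1/ε₂−1) = 5.300+6.035 = 11.33.
Heat-flux ratio q₀/q = 11.33/2.811.

factor ≈ 4.03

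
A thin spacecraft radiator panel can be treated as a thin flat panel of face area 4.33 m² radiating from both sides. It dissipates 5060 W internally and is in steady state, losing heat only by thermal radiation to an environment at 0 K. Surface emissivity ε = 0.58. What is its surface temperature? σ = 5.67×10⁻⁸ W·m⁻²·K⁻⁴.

Steady state: internal power = radiated power, P = εσA T⁴.
Radiating area A = 2·4.33 = 8.660 m².
T⁴ = P/(εσA) = 5060/(0.58·5.67×10⁻⁸·8.660) = 1.777×10¹⁰ K⁴.
T = (1.777×10¹⁰)^(1/4).

T ≈ 365 K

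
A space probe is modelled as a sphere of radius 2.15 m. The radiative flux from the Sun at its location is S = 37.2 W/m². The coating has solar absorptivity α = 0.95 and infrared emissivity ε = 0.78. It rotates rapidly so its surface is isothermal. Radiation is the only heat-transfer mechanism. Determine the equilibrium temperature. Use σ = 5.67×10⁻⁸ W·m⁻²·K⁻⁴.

T ≈ 119 K

At equilibrium, absorbed power = emitted power.
Absorbing cross-section = πr² = 14.52 m²; emitting surface = 4πr² = 58.09 m² (ratio 4).
αS·A_cross = εσ·A_surf·T⁴  ⇒  T⁴ = αS/(ε·4σ).
T⁴ = 0.950·37.2/(0.78·4·5.67×10⁻⁸) = 1.998×10⁸ K⁴.
T = (1.998×10⁸)^(1/4).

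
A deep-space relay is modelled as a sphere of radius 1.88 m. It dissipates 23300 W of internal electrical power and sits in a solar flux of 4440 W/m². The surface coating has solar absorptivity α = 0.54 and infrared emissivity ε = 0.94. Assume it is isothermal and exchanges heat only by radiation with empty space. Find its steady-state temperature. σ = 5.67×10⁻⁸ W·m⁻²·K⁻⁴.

T ≈ 381 K

At steady state, absorbed solar power + internal power = radiated power.
Absorbed: α·S·A_cross = 0.54·4440·11.10 = 26620 W (cross-section πr²).
Total input = 26620 + 23300 = 49920 W.
Radiated: εσ·A_surf·T⁴ with A_surf = 4πr² = 44.41 m².
T⁴ = 49920/(0.94·5.67×10⁻⁸·44.41) = 2.109×10¹⁰ K⁴.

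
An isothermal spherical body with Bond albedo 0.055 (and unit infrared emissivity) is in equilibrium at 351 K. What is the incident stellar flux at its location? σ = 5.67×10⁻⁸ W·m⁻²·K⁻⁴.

S ≈ 3640 W/m²

(1−a)S·πr² = σ·4πr²·T⁴ ⇒ S = 4σT⁴/(1−a).
S = 4·5.67×10⁻⁸·1.518×10¹⁰/0.945.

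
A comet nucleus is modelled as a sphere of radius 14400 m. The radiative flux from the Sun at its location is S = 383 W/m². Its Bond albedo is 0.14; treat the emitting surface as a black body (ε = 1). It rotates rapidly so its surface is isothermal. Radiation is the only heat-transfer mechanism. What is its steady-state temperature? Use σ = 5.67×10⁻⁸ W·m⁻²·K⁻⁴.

At equilibrium, absorbed power = emitted power.
Absorbing cross-section = πr² = 6.514×10⁸ m²; emitting surface = 4πr² = 2.606×10⁹ m² (ratio 4).
(1−a)S·A_cross = εσ·A_surf·T⁴  ⇒  T⁴ = (1−a)S/(4σ).
T⁴ = 0.860·383/(4·5.67×10⁻⁸) = 1.452×10⁹ K⁴.
T = (1.452×10⁹)^(1/4).

T ≈ 195 K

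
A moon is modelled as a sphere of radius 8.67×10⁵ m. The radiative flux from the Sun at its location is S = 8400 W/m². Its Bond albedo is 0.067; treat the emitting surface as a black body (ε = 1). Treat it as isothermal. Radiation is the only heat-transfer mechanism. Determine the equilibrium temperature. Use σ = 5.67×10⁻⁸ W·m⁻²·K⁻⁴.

T ≈ 431 K

At equilibrium, absorbed power = emitted power.
Absorbing cross-section = πr² = 2.362×10¹² m²; emitting surface = 4πr² = 9.446×10¹² m² (ratio 4).
(1−a)S·A_cross = εσ·A_surf·T⁴  ⇒  T⁴ = (1−a)S/(4σ).
T⁴ = 0.933·8400/(4·5.67×10⁻⁸) = 3.456×10¹⁰ K⁴.
T = (3.456×10¹⁰)^(1/4).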